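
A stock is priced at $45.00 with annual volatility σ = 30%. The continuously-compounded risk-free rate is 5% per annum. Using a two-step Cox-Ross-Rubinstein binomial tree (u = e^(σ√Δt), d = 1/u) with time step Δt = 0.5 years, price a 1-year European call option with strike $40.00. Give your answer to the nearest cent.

$9.40

CRR parameters: u = e^(σ√Δt) = e^(0.3·√0.5) = 1.2363, d = 1/u = 0.8089
Per-period rate: rΔt = 0.05·0.5 = 0.025, so R = e^0.025 = 1.0253
Risk-neutral probability p = (e^0.025 − 0.8089)/(1.2363 − 0.8089) = 0.2165/0.4275 = 0.5064
Terminal stock prices: S_uu = 68.78, S_ud = 45, S_dd = 29.44
Terminal payoffs (S − K): max(28.78, 0) = 28.78, max(5, 0) = 5, max(-10.56, 0) = 0
Node u (S = 55.63): V_u = e^(−0.025)·[0.5064·28.7809 + 0.4936·5.0000] = 16.6216
Node d (S = 36.4): V_d = e^(−0.025)·[0.5064·5.0000 + 0.4936·0.0000] = 2.4694
Node 0 (S = 45): V_0 = e^(−0.025)·[0.5064·16.6216 + 0.4936·2.4694] = 9.3980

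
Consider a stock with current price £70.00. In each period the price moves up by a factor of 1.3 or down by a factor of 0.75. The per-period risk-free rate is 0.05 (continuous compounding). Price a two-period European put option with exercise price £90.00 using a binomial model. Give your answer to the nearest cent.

Risk-neutral probability p = (e^0.05 − 0.75)/(1.3 − 0.75) = 0.3013/0.5500 = 0.5478
Terminal stock prices: S_uu = 118.3, S_ud = 68.25, S_dd = 39.38
Terminal payoffs (K − S): max(-28.3, 0) = 0, max(21.75, 0) = 21.75, max(50.62, 0) = 50.62
Node u (S = 91): V_u = e^(−0.05)·[0.5478·0.0000 + 0.4522·21.7500] = 9.3564
Node d (S = 52.5): V_d = e^(−0.05)·[0.5478·21.7500 + 0.4522·50.6250] = 33.1106
Node 0 (S = 70): V_0 = e^(−0.05)·[0.5478·9.3564 + 0.4522·33.1106] = 19.1186

£19.12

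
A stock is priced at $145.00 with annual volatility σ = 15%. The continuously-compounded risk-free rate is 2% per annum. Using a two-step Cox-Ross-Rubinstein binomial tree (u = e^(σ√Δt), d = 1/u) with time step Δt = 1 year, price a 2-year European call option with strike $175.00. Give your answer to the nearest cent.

CRR parameters: u = e^(σ√Δt) = e^(0.15·√1) = 1.1618, d = 1/u = 0.8607
Per-period rate: rΔt = 0.02·1 = 0.02, so R = e^0.02 = 1.0202
Risk-neutral probability p = (e^0.02 − 0.8607)/(1.1618 − 0.8607) = 0.1595/0.3011 = 0.5297
Terminal stock prices: S_uu = 195.7, S_ud = 145, S_dd = 107.4
Terminal payoffs (S − K): max(20.73, 0) = 20.73, max(-30, 0) = 0, max(-67.58, 0) = 0
Node u (S = 168.5): V_u = e^(−0.02)·[0.5297·20.7295 + 0.4703·0.0000] = 10.7621
Node d (S = 124.8): V_d = e^(−0.02)·[0.5297·0.0000 + 0.4703·0.0000] = 0.0000
Node 0 (S = 145): V_0 = e^(−0.02)·[0.5297·10.7621 + 0.4703·0.0000] = 5.5873

$5.59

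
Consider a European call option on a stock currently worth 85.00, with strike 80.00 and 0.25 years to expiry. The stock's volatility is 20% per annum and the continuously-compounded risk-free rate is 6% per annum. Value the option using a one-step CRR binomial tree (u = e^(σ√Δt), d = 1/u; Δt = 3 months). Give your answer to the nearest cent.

CRR parameters: u = e^(σ√Δt) = e^(0.2·√0.25) = 1.1052, d = 1/u = 0.9048
Per-period rate: rΔt = 0.06·0.25 = 0.015, so R = e^0.015 = 1.0151
Risk-neutral probability p = (e^0.015 − 0.9048)/(1.1052 − 0.9048) = 0.1103/0.2003 = 0.5505
Terminal stock prices: S_u = 93.94, S_d = 76.91
Terminal payoffs (S − K): max(13.94, 0) = 13.94, max(-3.089, 0) = 0
Node 0 (S = 85): V_0 = e^(−0.015)·[0.5505·13.9395 + 0.4495·0.0000] = 7.5589

7.56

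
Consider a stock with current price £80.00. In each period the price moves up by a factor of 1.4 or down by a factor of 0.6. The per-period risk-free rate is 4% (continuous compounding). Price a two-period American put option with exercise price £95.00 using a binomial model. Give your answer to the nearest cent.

Risk-neutral probability p = (e^0.04 − 0.6)/(1.4 − 0.6) = 0.4408/0.8000 = 0.5510
Terminal stock prices: S_uu = 156.8, S_ud = 67.2, S_dd = 28.8
Terminal payoffs (K − S): max(-61.8, 0) = 0, max(27.8, 0) = 27.8, max(66.2, 0) = 66.2
Node u (S = 112): continuation = e^(−0.04)·[0.5510·0.0000 + 0.4490·27.8000] = 11.9924; exercise value = 0.0000 ≤ continuation, so V_u = 11.9924
Node d (S = 48): continuation = e^(−0.04)·[0.5510·27.8000 + 0.4490·66.2000] = 43.2750; exercise value = 47.0000 > continuation, so V_d = 47.0000 (exercise)
Node 0 (S = 80): continuation = e^(−0.04)·[0.5510·11.9924 + 0.4490·47.0000] = 26.6238; exercise value = 15.0000 ≤ continuation, so V_0 = 26.6238

£26.62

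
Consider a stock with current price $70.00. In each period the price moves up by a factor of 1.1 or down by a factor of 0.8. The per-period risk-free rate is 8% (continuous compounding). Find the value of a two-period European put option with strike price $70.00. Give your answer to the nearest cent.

Risk-neutral probability p = (e^0.08 − 0.8)/(1.1 − 0.8) = 0.2833/0.3000 = 0.9443
Terminal stock prices: S_uu = 84.7, S_ud = 61.6, S_dd = 44.8
Terminal payoffs (K − S): max(-14.7, 0) = 0, max(8.4, 0) = 8.4, max(25.2, 0) = 25.2
Node u (S = 77): V_u = e^(−0.08)·[0.9443·0.0000 + 0.0557·8.4000] = 0.4320
Node d (S = 56): V_d = e^(−0.08)·[0.9443·8.4000 + 0.0557·25.2000] = 8.6181
Node 0 (S = 70): V_0 = e^(−0.08)·[0.9443·0.4320 + 0.0557·8.6181] = 0.8198

$0.82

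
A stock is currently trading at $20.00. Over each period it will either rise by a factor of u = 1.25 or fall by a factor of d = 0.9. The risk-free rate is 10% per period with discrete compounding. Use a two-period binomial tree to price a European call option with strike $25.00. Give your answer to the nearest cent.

Risk-neutral probability p = (1 + 0.1 − 0.9)/(1.25 − 0.9) = 0.2000/0.3500 = 0.5714
Terminal stock prices: S_uu = 31.25, S_ud = 22.5, S_dd = 16.2
Terminal payoffs (S − K): max(6.25, 0) = 6.25, max(-2.5, 0) = 0, max(-8.8, 0) = 0
Node u (S = 25): V_u = 1/1.1·[0.5714·6.2500 + 0.4286·0.0000] = 3.2468
Node d (S = 18): V_d = 1/1.1·[0.5714·0.0000 + 0.4286·0.0000] = 0.0000
Node 0 (S = 20): V_0 = 1/1.1·[0.5714·3.2468 + 0.4286·0.0000] = 1.6866

$1.69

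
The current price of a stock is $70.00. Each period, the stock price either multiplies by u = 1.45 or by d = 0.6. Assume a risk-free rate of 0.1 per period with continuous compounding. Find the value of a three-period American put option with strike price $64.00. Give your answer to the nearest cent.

Risk-neutral probability p = (e^0.1 − 0.6)/(1.45 − 0.6) = 0.5052/0.8500 = 0.5943
Terminal stock prices: S_uuu = 213.4, S_uud = 88.31, S_udd = 36.54, S_ddd = 15.12
Terminal payoffs (K − S): max(-149.4, 0) = 0, max(-24.31, 0) = 0, max(27.46, 0) = 27.46, max(48.88, 0) = 48.88
Node uu (S = 147.2): continuation = e^(−0.1)·[0.5943·0.0000 + 0.4057·0.0000] = 0.0000; exercise value = 0.0000 ≤ continuation, so V_uu = 0.0000
Node ud (S = 60.9): continuation = e^(−0.1)·[0.5943·0.0000 + 0.4057·27.4600] = 10.0799; exercise value = 3.1000 ≤ continuation, so V_ud = 10.0799
Node dd (S = 25.2): continuation = e^(−0.1)·[0.5943·27.4600 + 0.4057·48.8800] = 32.7096; exercise value = 38.8000 > continuation, so V_dd = 38.8000 (exercise)
Node u (S = 101.5): continuation = e^(−0.1)·[0.5943·0.0000 + 0.4057·10.0799] = 3.7001; exercise value = 0.0000 ≤ continuation, so V_u = 3.7001
Node d (S = 42): continuation = e^(−0.1)·[0.5943·10.0799 + 0.4057·38.8000] = 19.6631; exercise value = 22.0000 > continuation, so V_d = 22.0000 (exercise)
Node 0 (S = 70): continuation = e^(−0.1)·[0.5943·3.7001 + 0.4057·22.0000] = 10.0654; exercise value = 0.0000 ≤ continuation, so V_0 = 10.0654

$10.07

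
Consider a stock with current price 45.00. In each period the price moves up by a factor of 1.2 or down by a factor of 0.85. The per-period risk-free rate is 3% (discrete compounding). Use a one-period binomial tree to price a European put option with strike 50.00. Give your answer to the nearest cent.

5.54

Risk-neutral probability p = (1 + 0.03 − 0.85)/(1.2 − 0.85) = 0.1800/0.3500 = 0.5143
Terminal stock prices: S_u = 54, S_d = 38.25
Terminal payoffs (K − S): max(-4, 0) = 0, max(11.75, 0) = 11.75
Node 0 (S = 45): V_0 = 1/1.03·[0.5143·0.0000 + 0.4857·11.7500] = 5.5409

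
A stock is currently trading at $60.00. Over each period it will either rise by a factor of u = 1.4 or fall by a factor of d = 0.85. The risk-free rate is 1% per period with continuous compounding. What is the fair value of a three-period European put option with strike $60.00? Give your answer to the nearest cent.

Risk-neutral probability p = (e^0.01 − 0.85)/(1.4 − 0.85) = 0.1601/0.5500 = 0.2910
Terminal stock prices: S_uuu = 164.6, S_uud = 99.96, S_udd = 60.69, S_ddd = 36.85
Terminal payoffs (K − S): max(-104.6, 0) = 0, max(-39.96, 0) = 0, max(-0.69, 0) = 0, max(23.15, 0) = 23.15
Node uu (S = 117.6): V_uu = e^(−0.01)·[0.2910·0.0000 + 0.7090·0.0000] = 0.0000
Node ud (S = 71.4): V_ud = e^(−0.01)·[0.2910·0.0000 + 0.7090·0.0000] = 0.0000
Node dd (S = 43.35): V_dd = e^(−0.01)·[0.2910·0.0000 + 0.7090·23.1525] = 16.2518
Node u (S = 84): V_u = e^(−0.01)·[0.2910·0.0000 + 0.7090·0.0000] = 0.0000
Node d (S = 51): V_d = e^(−0.01)·[0.2910·0.0000 + 0.7090·16.2518] = 11.4079
Node 0 (S = 60): V_0 = e^(−0.01)·[0.2910·0.0000 + 0.7090·11.4079] = 8.0077

$8.01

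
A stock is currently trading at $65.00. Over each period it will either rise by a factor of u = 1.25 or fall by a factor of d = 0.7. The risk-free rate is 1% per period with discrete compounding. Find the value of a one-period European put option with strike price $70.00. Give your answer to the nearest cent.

$10.59

Risk-neutral probability p = (1 + 0.01 − 0.7)/(1.25 − 0.7) = 0.3100/0.5500 = 0.5636
Terminal stock prices: S_u = 81.25, S_d = 45.5
Terminal payoffs (K − S): max(-11.25, 0) = 0, max(24.5, 0) = 24.5
Node 0 (S = 65): V_0 = 1/1.01·[0.5636·0.0000 + 0.4364·24.5000] = 10.5851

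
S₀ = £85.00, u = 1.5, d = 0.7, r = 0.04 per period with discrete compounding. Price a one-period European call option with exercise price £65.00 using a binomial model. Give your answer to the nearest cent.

Risk-neutral probability p = (1 + 0.04 − 0.7)/(1.5 − 0.7) = 0.3400/0.8000 = 0.4250
Terminal stock prices: S_u = 127.5, S_d = 59.5
Terminal payoffs (S − K): max(62.5, 0) = 62.5, max(-5.5, 0) = 0
Node 0 (S = 85): V_0 = 1/1.04·[0.4250·62.5000 + 0.5750·0.0000] = 25.5409

£25.54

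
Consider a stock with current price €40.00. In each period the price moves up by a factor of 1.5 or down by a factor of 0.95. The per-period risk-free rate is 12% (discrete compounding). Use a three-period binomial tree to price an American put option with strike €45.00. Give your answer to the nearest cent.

€5.00

Risk-neutral probability p = (1 + 0.12 − 0.95)/(1.5 − 0.95) = 0.1700/0.5500 = 0.3091
Terminal stock prices: S_uuu = 135, S_uud = 85.5, S_udd = 54.15, S_ddd = 34.29
Terminal payoffs (K − S): max(-90, 0) = 0, max(-40.5, 0) = 0, max(-9.15, 0) = 0, max(10.71, 0) = 10.71
Node uu (S = 90): continuation = 1/1.12·[0.3091·0.0000 + 0.6909·0.0000] = 0.0000; exercise value = 0.0000 ≤ continuation, so V_uu = 0.0000
Node ud (S = 57): continuation = 1/1.12·[0.3091·0.0000 + 0.6909·0.0000] = 0.0000; exercise value = 0.0000 ≤ continuation, so V_ud = 0.0000
Node dd (S = 36.1): continuation = 1/1.12·[0.3091·0.0000 + 0.6909·10.7050] = 6.6037; exercise value = 8.9000 > continuation, so V_dd = 8.9000 (exercise)
Node u (S = 60): continuation = 1/1.12·[0.3091·0.0000 + 0.6909·0.0000] = 0.0000; exercise value = 0.0000 ≤ continuation, so V_u = 0.0000
Node d (S = 38): continuation = 1/1.12·[0.3091·0.0000 + 0.6909·8.9000] = 5.4903; exercise value = 7.0000 > continuation, so V_d = 7.0000 (exercise)
Node 0 (S = 40): continuation = 1/1.12·[0.3091·0.0000 + 0.6909·7.0000] = 4.3182; exercise value = 5.0000 > continuation, so V_0 = 5.0000 (exercise)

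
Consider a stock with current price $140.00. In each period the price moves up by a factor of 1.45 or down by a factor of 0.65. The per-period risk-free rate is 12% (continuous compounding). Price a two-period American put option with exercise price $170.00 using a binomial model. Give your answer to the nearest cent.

Risk-neutral probability p = (e^0.12 − 0.65)/(1.45 − 0.65) = 0.4775/0.8000 = 0.5969
Terminal stock prices: S_uu = 294.4, S_ud = 132, S_dd = 59.15
Terminal payoffs (K − S): max(-124.4, 0) = 0, max(38.05, 0) = 38.05, max(110.8, 0) = 110.8
Node u (S = 203): continuation = e^(−0.12)·[0.5969·0.0000 + 0.4031·38.0500] = 13.6045; exercise value = 0.0000 ≤ continuation, so V_u = 13.6045
Node d (S = 91): continuation = e^(−0.12)·[0.5969·38.0500 + 0.4031·110.8500] = 59.7765; exercise value = 79.0000 > continuation, so V_d = 79.0000 (exercise)
Node 0 (S = 140): continuation = e^(−0.12)·[0.5969·13.6045 + 0.4031·79.0000] = 35.4478; exercise value = 30.0000 ≤ continuation, so V_0 = 35.4478

$35.45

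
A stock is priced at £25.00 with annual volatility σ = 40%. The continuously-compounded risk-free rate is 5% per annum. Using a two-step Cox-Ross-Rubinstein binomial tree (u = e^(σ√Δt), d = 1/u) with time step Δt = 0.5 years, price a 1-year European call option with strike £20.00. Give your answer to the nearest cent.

CRR parameters: u = e^(σ√Δt) = e^(0.4·√0.5) = 1.3269, d = 1/u = 0.7536
Per-period rate: rΔt = 0.05·0.5 = 0.025, so R = e^0.025 = 1.0253
Risk-neutral probability p = (e^0.025 − 0.7536)/(1.3269 − 0.7536) = 0.2717/0.5733 = 0.4739
Terminal stock prices: S_uu = 44.02, S_ud = 25, S_dd = 14.2
Terminal payoffs (S − K): max(24.02, 0) = 24.02, max(5, 0) = 5, max(-5.801, 0) = 0
Node u (S = 33.17): V_u = e^(−0.025)·[0.4739·24.0164 + 0.5261·5.0000] = 13.6662
Node d (S = 18.84): V_d = e^(−0.025)·[0.4739·5.0000 + 0.5261·0.0000] = 2.3111
Node 0 (S = 25): V_0 = e^(−0.025)·[0.4739·13.6662 + 0.5261·2.3111] = 7.5025

£7.50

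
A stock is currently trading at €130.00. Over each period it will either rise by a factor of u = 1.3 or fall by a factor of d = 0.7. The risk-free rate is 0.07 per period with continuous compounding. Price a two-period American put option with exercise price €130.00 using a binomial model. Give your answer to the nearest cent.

Risk-neutral probability p = (e^0.07 − 0.7)/(1.3 − 0.7) = 0.3725/0.6000 = 0.6208
Terminal stock prices: S_uu = 219.7, S_ud = 118.3, S_dd = 63.7
Terminal payoffs (K − S): max(-89.7, 0) = 0, max(11.7, 0) = 11.7, max(66.3, 0) = 66.3
Node u (S = 169): continuation = e^(−0.07)·[0.6208·0.0000 + 0.3792·11.7000] = 4.1362; exercise value = 0.0000 ≤ continuation, so V_u = 4.1362
Node d (S = 91): continuation = e^(−0.07)·[0.6208·11.7000 + 0.3792·66.3000] = 30.2112; exercise value = 39.0000 > continuation, so V_d = 39.0000 (exercise)
Node 0 (S = 130): continuation = e^(−0.07)·[0.6208·4.1362 + 0.3792·39.0000] = 16.1816; exercise value = 0.0000 ≤ continuation, so V_0 = 16.1816

€16.18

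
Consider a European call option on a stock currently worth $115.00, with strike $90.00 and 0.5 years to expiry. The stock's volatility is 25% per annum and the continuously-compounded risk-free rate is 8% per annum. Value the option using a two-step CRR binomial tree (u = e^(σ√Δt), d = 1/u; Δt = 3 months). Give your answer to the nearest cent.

CRR parameters: u = e^(σ√Δt) = e^(0.25·√0.25) = 1.1331, d = 1/u = 0.8825
Per-period rate: rΔt = 0.08·0.25 = 0.02, so R = e^0.02 = 1.0202
Risk-neutral probability p = (e^0.02 − 0.8825)/(1.1331 − 0.8825) = 0.1377/0.2507 = 0.5494
Terminal stock prices: S_uu = 147.7, S_ud = 115, S_dd = 89.56
Terminal payoffs (S − K): max(57.66, 0) = 57.66, max(25, 0) = 25, max(-0.4379, 0) = 0
Node u (S = 130.3): V_u = e^(−0.02)·[0.5494·57.6629 + 0.4506·25.0000] = 42.0942
Node d (S = 101.5): V_d = e^(−0.02)·[0.5494·25.0000 + 0.4506·0.0000] = 13.4627
Node 0 (S = 115): V_0 = e^(−0.02)·[0.5494·42.0942 + 0.4506·13.4627] = 28.6144

$28.61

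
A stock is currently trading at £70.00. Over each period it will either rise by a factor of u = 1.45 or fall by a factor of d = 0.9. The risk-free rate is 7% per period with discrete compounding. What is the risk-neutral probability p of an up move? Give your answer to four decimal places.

Risk-neutral probability p = (1 + 0.07 − 0.9)/(1.45 − 0.9) = 0.1700/0.5500 = 0.3091

p = 0.3091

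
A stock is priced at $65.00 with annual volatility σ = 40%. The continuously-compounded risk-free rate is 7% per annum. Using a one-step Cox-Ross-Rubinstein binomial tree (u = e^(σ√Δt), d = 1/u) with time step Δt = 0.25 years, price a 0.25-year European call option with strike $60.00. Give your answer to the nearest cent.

CRR parameters: u = e^(σ√Δt) = e^(0.4·√0.25) = 1.2214, d = 1/u = 0.8187
Per-period rate: rΔt = 0.07·0.25 = 0.0175, so R = e^0.0175 = 1.0177
Risk-neutral probability p = (e^0.0175 − 0.8187)/(1.2214 − 0.8187) = 0.1989/0.4027 = 0.4940
Terminal stock prices: S_u = 79.39, S_d = 53.22
Terminal payoffs (S − K): max(19.39, 0) = 19.39, max(-6.783, 0) = 0
Node 0 (S = 65): V_0 = e^(−0.0175)·[0.4940·19.3912 + 0.5060·0.0000] = 9.4132

$9.41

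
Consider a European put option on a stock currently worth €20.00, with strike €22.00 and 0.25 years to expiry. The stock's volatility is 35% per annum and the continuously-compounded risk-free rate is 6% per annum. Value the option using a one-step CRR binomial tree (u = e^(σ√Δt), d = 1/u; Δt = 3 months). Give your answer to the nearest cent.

€2.57

CRR parameters: u = e^(σ√Δt) = e^(0.35·√0.25) = 1.1912, d = 1/u = 0.8395
Per-period rate: rΔt = 0.06·0.25 = 0.015, so R = e^0.015 = 1.0151
Risk-neutral probability p = (e^0.015 − 0.8395)/(1.1912 − 0.8395) = 0.1757/0.3518 = 0.4993
Terminal stock prices: S_u = 23.82, S_d = 16.79
Terminal payoffs (K − S): max(-1.825, 0) = 0, max(5.211, 0) = 5.211
Node 0 (S = 20): V_0 = e^(−0.015)·[0.4993·0.0000 + 0.5007·5.2109] = 2.5701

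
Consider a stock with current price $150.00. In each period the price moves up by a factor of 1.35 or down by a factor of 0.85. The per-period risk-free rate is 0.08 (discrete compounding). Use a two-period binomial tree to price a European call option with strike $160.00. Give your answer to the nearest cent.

Risk-neutral probability p = (1 + 0.08 − 0.85)/(1.35 − 0.85) = 0.2300/0.5000 = 0.4600
Terminal stock prices: S_uu = 273.4, S_ud = 172.1, S_dd = 108.4
Terminal payoffs (S − K): max(113.4, 0) = 113.4, max(12.12, 0) = 12.12, max(-51.63, 0) = 0
Node u (S = 202.5): V_u = 1/1.08·[0.4600·113.3750 + 0.5400·12.1250] = 54.3519
Node d (S = 127.5): V_d = 1/1.08·[0.4600·12.1250 + 0.5400·0.0000] = 5.1644
Node 0 (S = 150): V_0 = 1/1.08·[0.4600·54.3519 + 0.5400·5.1644] = 25.7320

$25.73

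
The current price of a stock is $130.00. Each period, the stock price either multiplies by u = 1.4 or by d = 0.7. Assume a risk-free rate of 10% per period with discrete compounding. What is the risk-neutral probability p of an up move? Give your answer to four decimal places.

p = 0.5714

Risk-neutral probability p = (1 + 0.1 − 0.7)/(1.4 − 0.7) = 0.4000/0.7000 = 0.5714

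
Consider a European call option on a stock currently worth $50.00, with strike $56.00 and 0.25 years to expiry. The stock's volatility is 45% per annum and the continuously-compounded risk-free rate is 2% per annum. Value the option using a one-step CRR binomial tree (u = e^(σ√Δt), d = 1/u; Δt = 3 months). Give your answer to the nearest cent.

$3.00

CRR parameters: u = e^(σ√Δt) = e^(0.45·√0.25) = 1.2523, d = 1/u = 0.7985
Per-period rate: rΔt = 0.02·0.25 = 0.005, so R = e^0.005 = 1.0050
Risk-neutral probability p = (e^0.005 − 0.7985)/(1.2523 − 0.7985) = 0.2065/0.4538 = 0.4550
Terminal stock prices: S_u = 62.62, S_d = 39.93
Terminal payoffs (S − K): max(6.616, 0) = 6.616, max(-16.07, 0) = 0
Node 0 (S = 50): V_0 = e^(−0.005)·[0.4550·6.6161 + 0.5450·0.0000] = 2.9955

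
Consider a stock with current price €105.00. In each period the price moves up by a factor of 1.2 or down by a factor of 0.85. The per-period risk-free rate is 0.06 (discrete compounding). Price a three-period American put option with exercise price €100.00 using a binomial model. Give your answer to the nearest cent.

€4.88

Risk-neutral probability p = (1 + 0.06 − 0.85)/(1.2 − 0.85) = 0.2100/0.3500 = 0.6000
Terminal stock prices: S_uuu = 181.4, S_uud = 128.5, S_udd = 91.03, S_ddd = 64.48
Terminal payoffs (K − S): max(-81.44, 0) = 0, max(-28.52, 0) = 0, max(8.965, 0) = 8.965, max(35.52, 0) = 35.52
Node uu (S = 151.2): continuation = 1/1.06·[0.6000·0.0000 + 0.4000·0.0000] = 0.0000; exercise value = 0.0000 ≤ continuation, so V_uu = 0.0000
Node ud (S = 107.1): continuation = 1/1.06·[0.6000·0.0000 + 0.4000·8.9650] = 3.3830; exercise value = 0.0000 ≤ continuation, so V_ud = 3.3830
Node dd (S = 75.86): continuation = 1/1.06·[0.6000·8.9650 + 0.4000·35.5169] = 18.4771; exercise value = 24.1375 > continuation, so V_dd = 24.1375 (exercise)
Node u (S = 126): continuation = 1/1.06·[0.6000·0.0000 + 0.4000·3.3830] = 1.2766; exercise value = 0.0000 ≤ continuation, so V_u = 1.2766
Node d (S = 89.25): continuation = 1/1.06·[0.6000·3.3830 + 0.4000·24.1375] = 11.0234; exercise value = 10.7500 ≤ continuation, so V_d = 11.0234
Node 0 (S = 105): continuation = 1/1.06·[0.6000·1.2766 + 0.4000·11.0234] = 4.8824; exercise value = 0.0000 ≤ continuation, so V_0 = 4.8824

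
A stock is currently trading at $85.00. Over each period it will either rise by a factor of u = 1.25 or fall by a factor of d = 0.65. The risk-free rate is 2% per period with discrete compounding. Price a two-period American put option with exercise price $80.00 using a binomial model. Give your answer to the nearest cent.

$11.79

Risk-neutral probability p = (1 + 0.02 − 0.65)/(1.25 − 0.65) = 0.3700/0.6000 = 0.6167
Terminal stock prices: S_uu = 132.8, S_ud = 69.06, S_dd = 35.91
Terminal payoffs (K − S): max(-52.81, 0) = 0, max(10.94, 0) = 10.94, max(44.09, 0) = 44.09
Node u (S = 106.2): continuation = 1/1.02·[0.6167·0.0000 + 0.3833·10.9375] = 4.1105; exercise value = 0.0000 ≤ continuation, so V_u = 4.1105
Node d (S = 55.25): continuation = 1/1.02·[0.6167·10.9375 + 0.3833·44.0875] = 23.1814; exercise value = 24.7500 > continuation, so V_d = 24.7500 (exercise)
Node 0 (S = 85): continuation = 1/1.02·[0.6167·4.1105 + 0.3833·24.7500] = 11.7866; exercise value = 0.0000 ≤ continuation, so V_0 = 11.7866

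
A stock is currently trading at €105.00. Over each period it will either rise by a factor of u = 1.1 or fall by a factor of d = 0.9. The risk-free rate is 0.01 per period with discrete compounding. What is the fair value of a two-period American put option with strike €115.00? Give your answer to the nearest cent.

€11.81

Risk-neutral probability p = (1 + 0.01 − 0.9)/(1.1 − 0.9) = 0.1100/0.2000 = 0.5500
Terminal stock prices: S_uu = 127.1, S_ud = 104, S_dd = 85.05
Terminal payoffs (K − S): max(-12.05, 0) = 0, max(11.05, 0) = 11.05, max(29.95, 0) = 29.95
Node u (S = 115.5): continuation = 1/1.01·[0.5500·0.0000 + 0.4500·11.0500] = 4.9233; exercise value = 0.0000 ≤ continuation, so V_u = 4.9233
Node d (S = 94.5): continuation = 1/1.01·[0.5500·11.0500 + 0.4500·29.9500] = 19.3614; exercise value = 20.5000 > continuation, so V_d = 20.5000 (exercise)
Node 0 (S = 105): continuation = 1/1.01·[0.5500·4.9233 + 0.4500·20.5000] = 11.8147; exercise value = 10.0000 ≤ continuation, so V_0 = 11.8147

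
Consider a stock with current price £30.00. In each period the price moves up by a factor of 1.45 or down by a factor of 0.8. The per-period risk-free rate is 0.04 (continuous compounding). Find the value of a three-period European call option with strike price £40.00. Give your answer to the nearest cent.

Risk-neutral probability p = (e^0.04 − 0.8)/(1.45 − 0.8) = 0.2408/0.6500 = 0.3705
Terminal stock prices: S_uuu = 91.46, S_uud = 50.46, S_udd = 27.84, S_ddd = 15.36
Terminal payoffs (S − K): max(51.46, 0) = 51.46, max(10.46, 0) = 10.46, max(-12.16, 0) = 0, max(-24.64, 0) = 0
Node uu (S = 63.08): V_uu = e^(−0.04)·[0.3705·51.4587 + 0.6295·10.4600] = 24.6434
Node ud (S = 34.8): V_ud = e^(−0.04)·[0.3705·10.4600 + 0.6295·0.0000] = 3.7233
Node dd (S = 19.2): V_dd = e^(−0.04)·[0.3705·0.0000 + 0.6295·0.0000] = 0.0000
Node u (S = 43.5): V_u = e^(−0.04)·[0.3705·24.6434 + 0.6295·3.7233] = 11.0238
Node d (S = 24): V_d = e^(−0.04)·[0.3705·3.7233 + 0.6295·0.0000] = 1.3253
Node 0 (S = 30): V_0 = e^(−0.04)·[0.3705·11.0238 + 0.6295·1.3253] = 4.7255

£4.73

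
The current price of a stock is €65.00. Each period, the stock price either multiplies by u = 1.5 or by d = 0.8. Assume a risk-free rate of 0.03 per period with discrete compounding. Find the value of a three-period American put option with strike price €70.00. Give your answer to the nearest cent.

Risk-neutral probability p = (1 + 0.03 − 0.8)/(1.5 − 0.8) = 0.2300/0.7000 = 0.3286
Terminal stock prices: S_uuu = 219.4, S_uud = 117, S_udd = 62.4, S_ddd = 33.28
Terminal payoffs (K − S): max(-149.4, 0) = 0, max(-47, 0) = 0, max(7.6, 0) = 7.6, max(36.72, 0) = 36.72
Node uu (S = 146.2): continuation = 1/1.03·[0.3286·0.0000 + 0.6714·0.0000] = 0.0000; exercise value = 0.0000 ≤ continuation, so V_uu = 0.0000
Node ud (S = 78): continuation = 1/1.03·[0.3286·0.0000 + 0.6714·7.6000] = 4.9542; exercise value = 0.0000 ≤ continuation, so V_ud = 4.9542
Node dd (S = 41.6): continuation = 1/1.03·[0.3286·7.6000 + 0.6714·36.7200] = 26.3612; exercise value = 28.4000 > continuation, so V_dd = 28.4000 (exercise)
Node u (S = 97.5): continuation = 1/1.03·[0.3286·0.0000 + 0.6714·4.9542] = 3.2295; exercise value = 0.0000 ≤ continuation, so V_u = 3.2295
Node d (S = 52): continuation = 1/1.03·[0.3286·4.9542 + 0.6714·28.4000] = 20.0936; exercise value = 18.0000 ≤ continuation, so V_d = 20.0936
Node 0 (S = 65): continuation = 1/1.03·[0.3286·3.2295 + 0.6714·20.0936] = 14.1287; exercise value = 5.0000 ≤ continuation, so V_0 = 14.1287

€14.13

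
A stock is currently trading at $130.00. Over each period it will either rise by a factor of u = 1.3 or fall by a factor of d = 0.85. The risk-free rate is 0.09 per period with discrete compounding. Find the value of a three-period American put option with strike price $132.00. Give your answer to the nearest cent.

Risk-neutral probability p = (1 + 0.09 − 0.85)/(1.3 − 0.85) = 0.2400/0.4500 = 0.5333
Terminal stock prices: S_uuu = 285.6, S_uud = 186.7, S_udd = 122.1, S_ddd = 79.84
Terminal payoffs (K − S): max(-153.6, 0) = 0, max(-54.75, 0) = 0, max(9.898, 0) = 9.898, max(52.16, 0) = 52.16
Node uu (S = 219.7): continuation = 1/1.09·[0.5333·0.0000 + 0.4667·0.0000] = 0.0000; exercise value = 0.0000 ≤ continuation, so V_uu = 0.0000
Node ud (S = 143.7): continuation = 1/1.09·[0.5333·0.0000 + 0.4667·9.8975] = 4.2375; exercise value = 0.0000 ≤ continuation, so V_ud = 4.2375
Node dd (S = 93.92): continuation = 1/1.09·[0.5333·9.8975 + 0.4667·52.1638] = 27.1759; exercise value = 38.0750 > continuation, so V_dd = 38.0750 (exercise)
Node u (S = 169): continuation = 1/1.09·[0.5333·0.0000 + 0.4667·4.2375] = 1.8142; exercise value = 0.0000 ≤ continuation, so V_u = 1.8142
Node d (S = 110.5): continuation = 1/1.09·[0.5333·4.2375 + 0.4667·38.0750] = 18.3746; exercise value = 21.5000 > continuation, so V_d = 21.5000 (exercise)
Node 0 (S = 130): continuation = 1/1.09·[0.5333·1.8142 + 0.4667·21.5000] = 10.0926; exercise value = 2.0000 ≤ continuation, so V_0 = 10.0926

$10.09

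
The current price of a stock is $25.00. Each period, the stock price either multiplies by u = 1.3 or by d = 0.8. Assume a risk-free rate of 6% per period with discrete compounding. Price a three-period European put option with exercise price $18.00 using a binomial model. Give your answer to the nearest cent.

Risk-neutral probability p = (1 + 0.06 − 0.8)/(1.3 − 0.8) = 0.2600/0.5000 = 0.5200
Terminal stock prices: S_uuu = 54.93, S_uud = 33.8, S_udd = 20.8, S_ddd = 12.8
Terminal payoffs (K − S): max(-36.93, 0) = 0, max(-15.8, 0) = 0, max(-2.8, 0) = 0, max(5.2, 0) = 5.2
Node uu (S = 42.25): V_uu = 1/1.06·[0.5200·0.0000 + 0.4800·0.0000] = 0.0000
Node ud (S = 26): V_ud = 1/1.06·[0.5200·0.0000 + 0.4800·0.0000] = 0.0000
Node dd (S = 16): V_dd = 1/1.06·[0.5200·0.0000 + 0.4800·5.2000] = 2.3547
Node u (S = 32.5): V_u = 1/1.06·[0.5200·0.0000 + 0.4800·0.0000] = 0.0000
Node d (S = 20): V_d = 1/1.06·[0.5200·0.0000 + 0.4800·2.3547] = 1.0663
Node 0 (S = 25): V_0 = 1/1.06·[0.5200·0.0000 + 0.4800·1.0663] = 0.4828

$0.48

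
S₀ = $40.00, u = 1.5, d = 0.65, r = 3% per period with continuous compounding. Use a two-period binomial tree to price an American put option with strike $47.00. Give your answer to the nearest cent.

$13.12

Risk-neutral probability p = (e^0.03 − 0.65)/(1.5 − 0.65) = 0.3805/0.8500 = 0.4476
Terminal stock prices: S_uu = 90, S_ud = 39, S_dd = 16.9
Terminal payoffs (K − S): max(-43, 0) = 0, max(8, 0) = 8, max(30.1, 0) = 30.1
Node u (S = 60): continuation = e^(−0.03)·[0.4476·0.0000 + 0.5524·8.0000] = 4.2886; exercise value = 0.0000 ≤ continuation, so V_u = 4.2886
Node d (S = 26): continuation = e^(−0.03)·[0.4476·8.0000 + 0.5524·30.1000] = 19.6109; exercise value = 21.0000 > continuation, so V_d = 21.0000 (exercise)
Node 0 (S = 40): continuation = e^(−0.03)·[0.4476·4.2886 + 0.5524·21.0000] = 13.1205; exercise value = 7.0000 ≤ continuation, so V_0 = 13.1205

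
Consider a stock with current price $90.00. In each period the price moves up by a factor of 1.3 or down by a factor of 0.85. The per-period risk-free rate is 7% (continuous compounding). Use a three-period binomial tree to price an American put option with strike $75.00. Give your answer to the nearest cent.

$2.22

Risk-neutral probability p = (e^0.07 − 0.85)/(1.3 − 0.85) = 0.2225/0.4500 = 0.4945
Terminal stock prices: S_uuu = 197.7, S_uud = 129.3, S_udd = 84.53, S_ddd = 55.27
Terminal payoffs (K − S): max(-122.7, 0) = 0, max(-54.29, 0) = 0, max(-9.532, 0) = 0, max(19.73, 0) = 19.73
Node uu (S = 152.1): continuation = e^(−0.07)·[0.4945·0.0000 + 0.5055·0.0000] = 0.0000; exercise value = 0.0000 ≤ continuation, so V_uu = 0.0000
Node ud (S = 99.45): continuation = e^(−0.07)·[0.4945·0.0000 + 0.5055·0.0000] = 0.0000; exercise value = 0.0000 ≤ continuation, so V_ud = 0.0000
Node dd (S = 65.02): continuation = e^(−0.07)·[0.4945·0.0000 + 0.5055·19.7288] = 9.2993; exercise value = 9.9750 > continuation, so V_dd = 9.9750 (exercise)
Node u (S = 117): continuation = e^(−0.07)·[0.4945·0.0000 + 0.5055·0.0000] = 0.0000; exercise value = 0.0000 ≤ continuation, so V_u = 0.0000
Node d (S = 76.5): continuation = e^(−0.07)·[0.4945·0.0000 + 0.5055·9.9750] = 4.7018; exercise value = 0.0000 ≤ continuation, so V_d = 4.7018
Node 0 (S = 90): continuation = e^(−0.07)·[0.4945·0.0000 + 0.5055·4.7018] = 2.2162; exercise value = 0.0000 ≤ continuation, so V_0 = 2.2162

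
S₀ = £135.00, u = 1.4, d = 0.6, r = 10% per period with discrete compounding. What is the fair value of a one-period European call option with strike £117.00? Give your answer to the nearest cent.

Risk-neutral probability p = (1 + 0.1 − 0.6)/(1.4 − 0.6) = 0.5000/0.8000 = 0.6250
Terminal stock prices: S_u = 189, S_d = 81
Terminal payoffs (S − K): max(72, 0) = 72, max(-36, 0) = 0
Node 0 (S = 135): V_0 = 1/1.1·[0.6250·72.0000 + 0.3750·0.0000] = 40.9091

£40.91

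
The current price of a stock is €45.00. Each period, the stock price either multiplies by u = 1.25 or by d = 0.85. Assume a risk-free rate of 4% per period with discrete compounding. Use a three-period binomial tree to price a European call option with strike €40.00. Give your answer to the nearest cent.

Risk-neutral probability p = (1 + 0.04 − 0.85)/(1.25 − 0.85) = 0.1900/0.4000 = 0.4750
Terminal stock prices: S_uuu = 87.89, S_uud = 59.77, S_udd = 40.64, S_ddd = 27.64
Terminal payoffs (S − K): max(47.89, 0) = 47.89, max(19.77, 0) = 19.77, max(0.6406, 0) = 0.6406, max(-12.36, 0) = 0
Node uu (S = 70.31): V_uu = 1/1.04·[0.4750·47.8906 + 0.5250·19.7656] = 31.8510
Node ud (S = 47.81): V_ud = 1/1.04·[0.4750·19.7656 + 0.5250·0.6406] = 9.3510
Node dd (S = 32.51): V_dd = 1/1.04·[0.4750·0.6406 + 0.5250·0.0000] = 0.2926
Node u (S = 56.25): V_u = 1/1.04·[0.4750·31.8510 + 0.5250·9.3510] = 19.2678
Node d (S = 38.25): V_d = 1/1.04·[0.4750·9.3510 + 0.5250·0.2926] = 4.4186
Node 0 (S = 45): V_0 = 1/1.04·[0.4750·19.2678 + 0.5250·4.4186] = 11.0307

€11.03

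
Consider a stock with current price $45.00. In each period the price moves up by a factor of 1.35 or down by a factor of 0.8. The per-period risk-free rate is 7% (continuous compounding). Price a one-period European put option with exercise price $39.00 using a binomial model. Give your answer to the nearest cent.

Risk-neutral probability p = (e^0.07 − 0.8)/(1.35 − 0.8) = 0.2725/0.5500 = 0.4955
Terminal stock prices: S_u = 60.75, S_d = 36
Terminal payoffs (K − S): max(-21.75, 0) = 0, max(3, 0) = 3
Node 0 (S = 45): V_0 = e^(−0.07)·[0.4955·0.0000 + 0.5045·3.0000] = 1.4113

$1.41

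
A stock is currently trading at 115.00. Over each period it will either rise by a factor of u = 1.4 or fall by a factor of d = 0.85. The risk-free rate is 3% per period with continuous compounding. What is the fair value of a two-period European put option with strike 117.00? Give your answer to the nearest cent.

14.42

Risk-neutral probability p = (e^0.03 − 0.85)/(1.4 − 0.85) = 0.1805/0.5500 = 0.3281
Terminal stock prices: S_uu = 225.4, S_ud = 136.8, S_dd = 83.09
Terminal payoffs (K − S): max(-108.4, 0) = 0, max(-19.85, 0) = 0, max(33.91, 0) = 33.91
Node u (S = 161): V_u = e^(−0.03)·[0.3281·0.0000 + 0.6719·0.0000] = 0.0000
Node d (S = 97.75): V_d = e^(−0.03)·[0.3281·0.0000 + 0.6719·33.9125] = 22.1124
Node 0 (S = 115): V_0 = e^(−0.03)·[0.3281·0.0000 + 0.6719·22.1124] = 14.4182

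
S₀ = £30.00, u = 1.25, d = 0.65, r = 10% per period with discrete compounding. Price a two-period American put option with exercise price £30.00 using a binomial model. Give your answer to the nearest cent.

Risk-neutral probability p = (1 + 0.1 − 0.65)/(1.25 − 0.65) = 0.4500/0.6000 = 0.7500
Terminal stock prices: S_uu = 46.88, S_ud = 24.38, S_dd = 12.68
Terminal payoffs (K − S): max(-16.88, 0) = 0, max(5.625, 0) = 5.625, max(17.32, 0) = 17.32
Node u (S = 37.5): continuation = 1/1.1·[0.7500·0.0000 + 0.2500·5.6250] = 1.2784; exercise value = 0.0000 ≤ continuation, so V_u = 1.2784
Node d (S = 19.5): continuation = 1/1.1·[0.7500·5.6250 + 0.2500·17.3250] = 7.7727; exercise value = 10.5000 > continuation, so V_d = 10.5000 (exercise)
Node 0 (S = 30): continuation = 1/1.1·[0.7500·1.2784 + 0.2500·10.5000] = 3.2580; exercise value = 0.0000 ≤ continuation, so V_0 = 3.2580

£3.26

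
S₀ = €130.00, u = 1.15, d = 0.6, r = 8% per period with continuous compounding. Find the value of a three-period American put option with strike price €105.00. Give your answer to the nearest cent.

Risk-neutral probability p = (e^0.08 − 0.6)/(1.15 − 0.6) = 0.4833/0.5500 = 0.8787
Terminal stock prices: S_uuu = 197.7, S_uud = 103.2, S_udd = 53.82, S_ddd = 28.08
Terminal payoffs (K − S): max(-92.71, 0) = 0, max(1.845, 0) = 1.845, max(51.18, 0) = 51.18, max(76.92, 0) = 76.92
Node uu (S = 171.9): continuation = e^(−0.08)·[0.8787·0.0000 + 0.1213·1.8450] = 0.2066; exercise value = 0.0000 ≤ continuation, so V_uu = 0.2066
Node ud (S = 89.7): continuation = e^(−0.08)·[0.8787·1.8450 + 0.1213·51.1800] = 7.2272; exercise value = 15.3000 > continuation, so V_ud = 15.3000 (exercise)
Node dd (S = 46.8): continuation = e^(−0.08)·[0.8787·51.1800 + 0.1213·76.9200] = 50.1272; exercise value = 58.2000 > continuation, so V_dd = 58.2000 (exercise)
Node u (S = 149.5): continuation = e^(−0.08)·[0.8787·0.2066 + 0.1213·15.3000] = 1.8807; exercise value = 0.0000 ≤ continuation, so V_u = 1.8807
Node d (S = 78): continuation = e^(−0.08)·[0.8787·15.3000 + 0.1213·58.2000] = 18.9272; exercise value = 27.0000 > continuation, so V_d = 27.0000 (exercise)
Node 0 (S = 130): continuation = e^(−0.08)·[0.8787·1.8807 + 0.1213·27.0000] = 4.5487; exercise value = 0.0000 ≤ continuation, so V_0 = 4.5487

€4.55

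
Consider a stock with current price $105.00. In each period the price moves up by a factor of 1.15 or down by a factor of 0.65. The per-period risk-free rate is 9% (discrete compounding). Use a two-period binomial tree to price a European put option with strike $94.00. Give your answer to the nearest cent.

$3.36

Risk-neutral probability p = (1 + 0.09 − 0.65)/(1.15 − 0.65) = 0.4400/0.5000 = 0.8800
Terminal stock prices: S_uu = 138.9, S_ud = 78.49, S_dd = 44.36
Terminal payoffs (K − S): max(-44.86, 0) = 0, max(15.51, 0) = 15.51, max(49.64, 0) = 49.64
Node u (S = 120.7): V_u = 1/1.09·[0.8800·0.0000 + 0.1200·15.5125] = 1.7078
Node d (S = 68.25): V_d = 1/1.09·[0.8800·15.5125 + 0.1200·49.6375] = 17.9885
Node 0 (S = 105): V_0 = 1/1.09·[0.8800·1.7078 + 0.1200·17.9885] = 3.3592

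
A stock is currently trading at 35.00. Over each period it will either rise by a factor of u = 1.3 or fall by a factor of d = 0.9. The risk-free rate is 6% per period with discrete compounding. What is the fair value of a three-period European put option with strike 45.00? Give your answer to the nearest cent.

6.49

Risk-neutral probability p = (1 + 0.06 − 0.9)/(1.3 − 0.9) = 0.1600/0.4000 = 0.4000
Terminal stock prices: S_uuu = 76.89, S_uud = 53.24, S_udd = 36.86, S_ddd = 25.52
Terminal payoffs (K − S): max(-31.89, 0) = 0, max(-8.235, 0) = 0, max(8.145, 0) = 8.145, max(19.48, 0) = 19.48
Node uu (S = 59.15): V_uu = 1/1.06·[0.4000·0.0000 + 0.6000·0.0000] = 0.0000
Node ud (S = 40.95): V_ud = 1/1.06·[0.4000·0.0000 + 0.6000·8.1450] = 4.6104
Node dd (S = 28.35): V_dd = 1/1.06·[0.4000·8.1450 + 0.6000·19.4850] = 14.1028
Node u (S = 45.5): V_u = 1/1.06·[0.4000·0.0000 + 0.6000·4.6104] = 2.6096
Node d (S = 31.5): V_d = 1/1.06·[0.4000·4.6104 + 0.6000·14.1028] = 9.7225
Node 0 (S = 35): V_0 = 1/1.06·[0.4000·2.6096 + 0.6000·9.7225] = 6.4881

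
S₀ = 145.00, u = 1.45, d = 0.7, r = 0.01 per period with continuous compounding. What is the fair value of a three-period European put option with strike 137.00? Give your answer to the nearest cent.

31.17

Risk-neutral probability p = (e^0.01 − 0.7)/(1.45 − 0.7) = 0.3101/0.7500 = 0.4134
Terminal stock prices: S_uuu = 442.1, S_uud = 213.4, S_udd = 103, S_ddd = 49.73
Terminal payoffs (K − S): max(-305.1, 0) = 0, max(-76.4, 0) = 0, max(33.98, 0) = 33.98, max(87.27, 0) = 87.27
Node uu (S = 304.9): V_uu = e^(−0.01)·[0.4134·0.0000 + 0.5866·0.0000] = 0.0000
Node ud (S = 147.2): V_ud = e^(−0.01)·[0.4134·0.0000 + 0.5866·33.9775] = 19.7329
Node dd (S = 71.05): V_dd = e^(−0.01)·[0.4134·33.9775 + 0.5866·87.2650] = 64.5868
Node u (S = 210.2): V_u = e^(−0.01)·[0.4134·0.0000 + 0.5866·19.7329] = 11.4601
Node d (S = 101.5): V_d = e^(−0.01)·[0.4134·19.7329 + 0.5866·64.5868] = 45.5860
Node 0 (S = 145): V_0 = e^(−0.01)·[0.4134·11.4601 + 0.5866·45.5860] = 31.1652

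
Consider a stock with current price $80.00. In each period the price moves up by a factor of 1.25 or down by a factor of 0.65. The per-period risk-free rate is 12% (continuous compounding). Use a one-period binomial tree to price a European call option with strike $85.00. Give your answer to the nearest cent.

$10.59

Risk-neutral probability p = (e^0.12 − 0.65)/(1.25 − 0.65) = 0.4775/0.6000 = 0.7958
Terminal stock prices: S_u = 100, S_d = 52
Terminal payoffs (S − K): max(15, 0) = 15, max(-33, 0) = 0
Node 0 (S = 80): V_0 = e^(−0.12)·[0.7958·15.0000 + 0.2042·0.0000] = 10.5875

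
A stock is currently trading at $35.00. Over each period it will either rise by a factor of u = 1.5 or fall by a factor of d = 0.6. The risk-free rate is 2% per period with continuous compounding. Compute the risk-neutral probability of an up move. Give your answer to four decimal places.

Risk-neutral probability p = (e^0.02 − 0.6)/(1.5 − 0.6) = 0.4202/0.9000 = 0.4669

p = 0.4669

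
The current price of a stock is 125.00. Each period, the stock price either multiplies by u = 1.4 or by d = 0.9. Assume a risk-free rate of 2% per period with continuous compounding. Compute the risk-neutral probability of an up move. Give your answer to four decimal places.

p = 0.2404

Risk-neutral probability p = (e^0.02 − 0.9)/(1.4 − 0.9) = 0.1202/0.5000 = 0.2404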